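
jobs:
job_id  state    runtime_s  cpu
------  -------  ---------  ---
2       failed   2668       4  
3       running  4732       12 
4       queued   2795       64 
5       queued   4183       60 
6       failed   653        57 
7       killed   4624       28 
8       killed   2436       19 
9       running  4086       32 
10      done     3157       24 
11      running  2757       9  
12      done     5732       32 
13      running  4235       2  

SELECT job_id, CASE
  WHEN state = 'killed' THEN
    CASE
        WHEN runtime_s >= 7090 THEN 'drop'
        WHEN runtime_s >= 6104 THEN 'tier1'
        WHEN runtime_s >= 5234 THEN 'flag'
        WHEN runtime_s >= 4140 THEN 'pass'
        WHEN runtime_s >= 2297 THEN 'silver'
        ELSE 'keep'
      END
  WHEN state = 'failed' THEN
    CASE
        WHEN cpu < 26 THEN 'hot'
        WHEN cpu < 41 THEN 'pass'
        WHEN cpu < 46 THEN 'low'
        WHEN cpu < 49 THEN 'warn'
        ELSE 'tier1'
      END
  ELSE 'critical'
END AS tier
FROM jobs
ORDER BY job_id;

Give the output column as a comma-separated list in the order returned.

job_id=2: state='failed' → inner[cpu < 26] → hot
job_id=3: state='running' → outer ELSE → critical
job_id=4: state='queued' → outer ELSE → critical
job_id=5: state='queued' → outer ELSE → critical
job_id=6: state='failed' → inner[ELSE] → tier1
job_id=7: state='killed' → inner[runtime_s >= 4140] → pass
job_id=8: state='killed' → inner[runtime_s >= 2297] → silver
job_id=9: state='running' → outer ELSE → critical
job_id=10: state='done' → outer ELSE → critical
job_id=11: state='running' → outer ELSE → critical
job_id=12: state='done' → outer ELSE → critical
job_id=13: state='running' → outer ELSE → critical

hot, critical, critical, critical, tier1, pass, silver, critical, critical, critical, critical, critical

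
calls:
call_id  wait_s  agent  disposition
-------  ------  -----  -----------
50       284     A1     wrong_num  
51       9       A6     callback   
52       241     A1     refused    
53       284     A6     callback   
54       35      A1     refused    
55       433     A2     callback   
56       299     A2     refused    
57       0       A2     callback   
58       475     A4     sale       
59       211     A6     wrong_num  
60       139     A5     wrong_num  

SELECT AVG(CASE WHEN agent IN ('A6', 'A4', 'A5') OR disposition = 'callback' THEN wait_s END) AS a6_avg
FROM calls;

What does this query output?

call_id=50: ✗
call_id=51: ✓ → 9
call_id=52: ✗
call_id=53: ✓ → 284
call_id=54: ✗
call_id=55: ✓ → 433
call_id=56: ✗
call_id=57: ✓ → 0
call_id=58: ✓ → 475
call_id=59: ✓ → 211
call_id=60: ✓ → 139
a6_avg = (9 + 284 + 433 + 0 + 475 + 211 + 139) / 7 = 221.5714285714

221.5714285714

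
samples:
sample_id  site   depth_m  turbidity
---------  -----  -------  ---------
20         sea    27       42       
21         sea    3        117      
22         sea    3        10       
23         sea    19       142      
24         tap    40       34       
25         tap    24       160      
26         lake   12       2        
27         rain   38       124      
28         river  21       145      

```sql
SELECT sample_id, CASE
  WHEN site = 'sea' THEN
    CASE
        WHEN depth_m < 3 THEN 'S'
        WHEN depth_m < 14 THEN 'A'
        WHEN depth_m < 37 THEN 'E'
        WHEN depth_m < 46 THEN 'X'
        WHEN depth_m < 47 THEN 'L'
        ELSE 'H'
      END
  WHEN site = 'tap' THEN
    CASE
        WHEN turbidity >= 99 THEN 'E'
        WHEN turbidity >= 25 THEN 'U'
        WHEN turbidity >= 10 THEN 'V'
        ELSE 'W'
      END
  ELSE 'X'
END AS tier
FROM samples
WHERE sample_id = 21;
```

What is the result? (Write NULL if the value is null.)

sample_id = 21: site=sea, depth_m=3, turbidity=117.
site='sea' → inner[depth_m < 14] → A

A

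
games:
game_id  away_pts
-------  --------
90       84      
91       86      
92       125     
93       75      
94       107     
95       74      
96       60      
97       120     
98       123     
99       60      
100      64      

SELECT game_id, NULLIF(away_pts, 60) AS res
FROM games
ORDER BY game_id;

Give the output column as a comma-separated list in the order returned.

84, 86, 125, 75, 107, 74, NULL, 120, 123, NULL, 64

game_id=90: away_pts=84 vs 60: differ → 84
game_id=91: away_pts=86 vs 60: differ → 86
game_id=92: away_pts=125 vs 60: differ → 125
game_id=93: away_pts=75 vs 60: differ → 75
game_id=94: away_pts=107 vs 60: differ → 107
game_id=95: away_pts=74 vs 60: differ → 74
game_id=96: away_pts=60 vs 60: equal → NULL
game_id=97: away_pts=120 vs 60: differ → 120
game_id=98: away_pts=123 vs 60: differ → 123
game_id=99: away_pts=60 vs 60: equal → NULL
game_id=100: away_pts=64 vs 60: differ → 64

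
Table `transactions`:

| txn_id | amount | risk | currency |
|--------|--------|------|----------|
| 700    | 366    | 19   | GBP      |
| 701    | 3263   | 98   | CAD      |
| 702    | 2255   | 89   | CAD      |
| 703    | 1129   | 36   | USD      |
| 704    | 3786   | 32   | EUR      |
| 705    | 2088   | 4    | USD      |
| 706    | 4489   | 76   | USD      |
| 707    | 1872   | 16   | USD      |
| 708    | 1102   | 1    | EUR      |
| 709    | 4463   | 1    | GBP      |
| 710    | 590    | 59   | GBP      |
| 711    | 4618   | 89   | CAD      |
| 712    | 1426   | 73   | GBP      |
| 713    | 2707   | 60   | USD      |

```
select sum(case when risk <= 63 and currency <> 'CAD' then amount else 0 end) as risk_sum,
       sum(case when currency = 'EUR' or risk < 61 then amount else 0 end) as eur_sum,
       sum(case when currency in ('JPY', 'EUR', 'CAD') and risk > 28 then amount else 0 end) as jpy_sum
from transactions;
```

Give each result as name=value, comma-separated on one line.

risk_sum=18103, eur_sum=18103, jpy_sum=13922

[risk_sum: risk <= 63 and currency <> 'CAD']
txn_id=700: ✓ → 366
txn_id=701: ✗
txn_id=702: ✗
txn_id=703: ✓ → 1129
txn_id=704: ✓ → 3786
txn_id=705: ✓ → 2088
txn_id=706: ✗
txn_id=707: ✓ → 1872
txn_id=708: ✓ → 1102
txn_id=709: ✓ → 4463
txn_id=710: ✓ → 590
txn_id=711: ✗
txn_id=712: ✗
txn_id=713: ✓ → 2707
risk_sum = 366 + 1129 + 3786 + 2088 + 1872 + 1102 + 4463 + 590 + 2707 = 18103
—
[eur_sum: currency = 'EUR' or risk < 61]
txn_id=700: ✓ → 366
txn_id=701: ✗
txn_id=702: ✗
txn_id=703: ✓ → 1129
txn_id=704: ✓ → 3786
txn_id=705: ✓ → 2088
txn_id=706: ✗
txn_id=707: ✓ → 1872
txn_id=708: ✓ → 1102
txn_id=709: ✓ → 4463
txn_id=710: ✓ → 590
txn_id=711: ✗
txn_id=712: ✗
txn_id=713: ✓ → 2707
eur_sum = 366 + 1129 + 3786 + 2088 + 1872 + 1102 + 4463 + 590 + 2707 = 18103
—
[jpy_sum: currency in ('JPY', 'EUR', 'CAD') and risk > 28]
txn_id=700: ✗
txn_id=701: ✓ → 3263
txn_id=702: ✓ → 2255
txn_id=703: ✗
txn_id=704: ✓ → 3786
txn_id=705: ✗
txn_id=706: ✗
txn_id=707: ✗
txn_id=708: ✗
txn_id=709: ✗
txn_id=710: ✗
txn_id=711: ✓ → 4618
txn_id=712: ✗
txn_id=713: ✗
jpy_sum = 3263 + 2255 + 3786 + 4618 = 13922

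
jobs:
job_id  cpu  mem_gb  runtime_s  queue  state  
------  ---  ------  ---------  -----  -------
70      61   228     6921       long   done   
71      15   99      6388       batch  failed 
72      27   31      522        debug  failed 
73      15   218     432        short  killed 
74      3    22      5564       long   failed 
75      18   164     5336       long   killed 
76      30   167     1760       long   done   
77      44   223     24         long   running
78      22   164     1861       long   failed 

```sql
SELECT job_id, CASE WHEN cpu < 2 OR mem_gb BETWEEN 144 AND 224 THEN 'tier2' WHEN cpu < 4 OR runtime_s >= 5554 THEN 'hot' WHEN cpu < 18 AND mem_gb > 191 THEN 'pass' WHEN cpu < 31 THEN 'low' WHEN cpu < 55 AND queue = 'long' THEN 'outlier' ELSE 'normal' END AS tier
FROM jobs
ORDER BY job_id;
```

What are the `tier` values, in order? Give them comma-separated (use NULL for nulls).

hot, hot, low, tier2, hot, tier2, tier2, tier2, tier2

job_id=70: cpu < 4 OR runtime_s >= 5554 → hot
job_id=71: cpu < 4 OR runtime_s >= 5554 → hot
job_id=72: cpu < 31 → low
job_id=73: cpu < 2 OR mem_gb BETWEEN 144 AND 224 → tier2
job_id=74: cpu < 4 OR runtime_s >= 5554 → hot
job_id=75: cpu < 2 OR mem_gb BETWEEN 144 AND 224 → tier2
job_id=76: cpu < 2 OR mem_gb BETWEEN 144 AND 224 → tier2
job_id=77: cpu < 2 OR mem_gb BETWEEN 144 AND 224 → tier2
job_id=78: cpu < 2 OR mem_gb BETWEEN 144 AND 224 → tier2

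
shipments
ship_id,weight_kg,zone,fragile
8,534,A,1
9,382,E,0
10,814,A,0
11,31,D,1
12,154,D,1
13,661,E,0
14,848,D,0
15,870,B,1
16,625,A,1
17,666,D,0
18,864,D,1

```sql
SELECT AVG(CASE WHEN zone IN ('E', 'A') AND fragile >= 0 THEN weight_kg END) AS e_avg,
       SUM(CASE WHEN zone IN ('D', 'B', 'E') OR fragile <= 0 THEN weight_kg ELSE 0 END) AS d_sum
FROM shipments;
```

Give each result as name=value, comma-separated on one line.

e_avg=603.2, d_sum=5290

[e_avg: zone IN ('E', 'A') AND fragile >= 0]
ship_id=8: ✓ → 534
ship_id=9: ✓ → 382
ship_id=10: ✓ → 814
ship_id=11: ✗
ship_id=12: ✗
ship_id=13: ✓ → 661
ship_id=14: ✗
ship_id=15: ✗
ship_id=16: ✓ → 625
ship_id=17: ✗
ship_id=18: ✗
e_avg = (534 + 382 + 814 + 661 + 625) / 5 = 603.2
—
[d_sum: zone IN ('D', 'B', 'E') OR fragile <= 0]
ship_id=8: ✗
ship_id=9: ✓ → 382
ship_id=10: ✓ → 814
ship_id=11: ✓ → 31
ship_id=12: ✓ → 154
ship_id=13: ✓ → 661
ship_id=14: ✓ → 848
ship_id=15: ✓ → 870
ship_id=16: ✗
ship_id=17: ✓ → 666
ship_id=18: ✓ → 864
d_sum = 382 + 814 + 31 + 154 + 661 + 848 + 870 + 666 + 864 = 5290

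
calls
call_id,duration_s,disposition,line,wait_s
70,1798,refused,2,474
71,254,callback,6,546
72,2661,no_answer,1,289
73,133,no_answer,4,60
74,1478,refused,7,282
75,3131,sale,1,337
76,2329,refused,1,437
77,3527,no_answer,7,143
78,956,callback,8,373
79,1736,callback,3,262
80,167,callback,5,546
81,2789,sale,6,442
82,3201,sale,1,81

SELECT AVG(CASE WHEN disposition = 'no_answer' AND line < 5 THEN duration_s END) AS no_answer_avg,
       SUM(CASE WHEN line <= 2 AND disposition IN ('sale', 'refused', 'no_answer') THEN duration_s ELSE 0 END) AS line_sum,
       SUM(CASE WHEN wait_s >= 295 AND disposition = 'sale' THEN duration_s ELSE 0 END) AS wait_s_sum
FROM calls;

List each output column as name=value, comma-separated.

no_answer_avg=1397, line_sum=13120, wait_s_sum=5920

[no_answer_avg: disposition = 'no_answer' AND line < 5]
call_id=70: ✗
call_id=71: ✗
call_id=72: ✓ → 2661
call_id=73: ✓ → 133
call_id=74: ✗
call_id=75: ✗
call_id=76: ✗
call_id=77: ✗
call_id=78: ✗
call_id=79: ✗
call_id=80: ✗
call_id=81: ✗
call_id=82: ✗
no_answer_avg = (2661 + 133) / 2 = 1397
—
[line_sum: line <= 2 AND disposition IN ('sale', 'refused', 'no_answer')]
call_id=70: ✓ → 1798
call_id=71: ✗
call_id=72: ✓ → 2661
call_id=73: ✗
call_id=74: ✗
call_id=75: ✓ → 3131
call_id=76: ✓ → 2329
call_id=77: ✗
call_id=78: ✗
call_id=79: ✗
call_id=80: ✗
call_id=81: ✗
call_id=82: ✓ → 3201
line_sum = 1798 + 2661 + 3131 + 2329 + 3201 = 13120
—
[wait_s_sum: wait_s >= 295 AND disposition = 'sale']
call_id=70: ✗
call_id=71: ✗
call_id=72: ✗
call_id=73: ✗
call_id=74: ✗
call_id=75: ✓ → 3131
call_id=76: ✗
call_id=77: ✗
call_id=78: ✗
call_id=79: ✗
call_id=80: ✗
call_id=81: ✓ → 2789
call_id=82: ✗
wait_s_sum = 3131 + 2789 = 5920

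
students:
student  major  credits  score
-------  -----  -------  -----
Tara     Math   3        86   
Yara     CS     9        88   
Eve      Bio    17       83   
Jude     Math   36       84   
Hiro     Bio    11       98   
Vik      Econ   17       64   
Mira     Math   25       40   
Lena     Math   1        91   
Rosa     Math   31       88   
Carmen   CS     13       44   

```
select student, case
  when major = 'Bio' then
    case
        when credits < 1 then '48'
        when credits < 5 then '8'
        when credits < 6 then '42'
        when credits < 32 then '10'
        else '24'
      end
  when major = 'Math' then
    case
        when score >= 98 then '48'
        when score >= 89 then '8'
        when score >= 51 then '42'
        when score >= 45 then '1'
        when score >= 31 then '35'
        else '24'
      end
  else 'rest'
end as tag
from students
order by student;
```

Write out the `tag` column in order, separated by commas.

student=Carmen: major='CS' → outer ELSE → rest
student=Eve: major='Bio' → inner[credits < 32] → 10
student=Hiro: major='Bio' → inner[credits < 32] → 10
student=Jude: major='Math' → inner[score >= 51] → 42
student=Lena: major='Math' → inner[score >= 89] → 8
student=Mira: major='Math' → inner[score >= 31] → 35
student=Rosa: major='Math' → inner[score >= 51] → 42
student=Tara: major='Math' → inner[score >= 51] → 42
student=Vik: major='Econ' → outer ELSE → rest
student=Yara: major='CS' → outer ELSE → rest

rest, 10, 10, 42, 8, 35, 42, 42, rest, rest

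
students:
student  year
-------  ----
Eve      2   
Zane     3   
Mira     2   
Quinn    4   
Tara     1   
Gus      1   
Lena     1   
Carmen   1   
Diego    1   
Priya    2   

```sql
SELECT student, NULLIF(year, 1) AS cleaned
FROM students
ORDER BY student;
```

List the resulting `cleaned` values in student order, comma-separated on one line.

NULL, NULL, 2, NULL, NULL, 2, 2, 4, NULL, 3

student=Carmen: year=1 vs 1: equal → NULL
student=Diego: year=1 vs 1: equal → NULL
student=Eve: year=2 vs 1: differ → 2
student=Gus: year=1 vs 1: equal → NULL
student=Lena: year=1 vs 1: equal → NULL
student=Mira: year=2 vs 1: differ → 2
student=Priya: year=2 vs 1: differ → 2
student=Quinn: year=4 vs 1: differ → 4
student=Tara: year=1 vs 1: equal → NULL
student=Zane: year=3 vs 1: differ → 3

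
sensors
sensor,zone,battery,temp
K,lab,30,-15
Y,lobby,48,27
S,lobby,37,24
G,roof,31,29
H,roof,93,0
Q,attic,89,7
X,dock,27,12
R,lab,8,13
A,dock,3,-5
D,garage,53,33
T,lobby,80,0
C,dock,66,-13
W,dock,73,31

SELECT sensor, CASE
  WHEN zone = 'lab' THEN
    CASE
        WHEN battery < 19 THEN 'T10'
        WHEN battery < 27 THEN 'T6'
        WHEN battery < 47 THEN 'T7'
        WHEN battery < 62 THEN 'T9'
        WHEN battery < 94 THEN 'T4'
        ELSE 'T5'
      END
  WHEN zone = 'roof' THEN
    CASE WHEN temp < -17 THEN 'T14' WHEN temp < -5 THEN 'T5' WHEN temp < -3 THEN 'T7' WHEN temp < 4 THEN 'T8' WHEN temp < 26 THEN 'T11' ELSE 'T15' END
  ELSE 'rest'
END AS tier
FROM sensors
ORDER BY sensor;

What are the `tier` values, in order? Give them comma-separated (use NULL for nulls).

sensor=A: zone='dock' → outer ELSE → rest
sensor=C: zone='dock' → outer ELSE → rest
sensor=D: zone='garage' → outer ELSE → rest
sensor=G: zone='roof' → inner[ELSE] → T15
sensor=H: zone='roof' → inner[temp < 4] → T8
sensor=K: zone='lab' → inner[battery < 47] → T7
sensor=Q: zone='attic' → outer ELSE → rest
sensor=R: zone='lab' → inner[battery < 19] → T10
sensor=S: zone='lobby' → outer ELSE → rest
sensor=T: zone='lobby' → outer ELSE → rest
sensor=W: zone='dock' → outer ELSE → rest
sensor=X: zone='dock' → outer ELSE → rest
sensor=Y: zone='lobby' → outer ELSE → rest

rest, rest, rest, T15, T8, T7, rest, T10, rest, rest, rest, rest, rest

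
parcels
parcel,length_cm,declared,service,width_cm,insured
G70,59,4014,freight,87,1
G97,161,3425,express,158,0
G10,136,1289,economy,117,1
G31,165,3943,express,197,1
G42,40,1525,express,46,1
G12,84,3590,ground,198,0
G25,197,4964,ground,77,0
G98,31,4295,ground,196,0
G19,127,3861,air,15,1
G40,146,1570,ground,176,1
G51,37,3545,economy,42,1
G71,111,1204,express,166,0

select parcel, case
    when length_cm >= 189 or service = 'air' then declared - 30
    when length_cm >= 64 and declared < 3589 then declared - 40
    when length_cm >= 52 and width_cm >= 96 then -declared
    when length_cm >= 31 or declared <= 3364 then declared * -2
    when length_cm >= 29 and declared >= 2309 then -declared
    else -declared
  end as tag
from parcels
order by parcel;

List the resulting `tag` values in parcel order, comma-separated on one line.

parcel=G10: length_cm >= 64 and declared < 3589 → 1249
parcel=G12: length_cm >= 52 and width_cm >= 96 → -3590
parcel=G19: length_cm >= 189 or service = 'air' → 3831
parcel=G25: length_cm >= 189 or service = 'air' → 4934
parcel=G31: length_cm >= 52 and width_cm >= 96 → -3943
parcel=G40: length_cm >= 64 and declared < 3589 → 1530
parcel=G42: length_cm >= 31 or declared <= 3364 → -3050
parcel=G51: length_cm >= 31 or declared <= 3364 → -7090
parcel=G70: length_cm >= 31 or declared <= 3364 → -8028
parcel=G71: length_cm >= 64 and declared < 3589 → 1164
parcel=G97: length_cm >= 64 and declared < 3589 → 3385
parcel=G98: length_cm >= 31 or declared <= 3364 → -8590

1249, -3590, 3831, 4934, -3943, 1530, -3050, -7090, -8028, 1164, 3385, -8590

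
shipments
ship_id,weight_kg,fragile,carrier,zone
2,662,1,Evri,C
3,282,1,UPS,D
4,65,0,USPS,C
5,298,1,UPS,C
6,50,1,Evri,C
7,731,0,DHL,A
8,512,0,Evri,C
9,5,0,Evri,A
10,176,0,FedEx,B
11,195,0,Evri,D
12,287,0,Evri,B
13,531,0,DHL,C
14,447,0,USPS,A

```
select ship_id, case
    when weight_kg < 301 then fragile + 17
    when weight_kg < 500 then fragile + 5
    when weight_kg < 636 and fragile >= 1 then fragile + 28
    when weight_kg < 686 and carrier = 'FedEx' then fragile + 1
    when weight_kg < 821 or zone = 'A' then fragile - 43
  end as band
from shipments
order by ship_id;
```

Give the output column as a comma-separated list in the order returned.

-42, 18, 17, 18, 18, -43, -43, 17, 17, 17, 17, -43, 5

ship_id=2: weight_kg < 821 or zone = 'A' → -42
ship_id=3: weight_kg < 301 → 18
ship_id=4: weight_kg < 301 → 17
ship_id=5: weight_kg < 301 → 18
ship_id=6: weight_kg < 301 → 18
ship_id=7: weight_kg < 821 or zone = 'A' → -43
ship_id=8: weight_kg < 821 or zone = 'A' → -43
ship_id=9: weight_kg < 301 → 17
ship_id=10: weight_kg < 301 → 17
ship_id=11: weight_kg < 301 → 17
ship_id=12: weight_kg < 301 → 17
ship_id=13: weight_kg < 821 or zone = 'A' → -43
ship_id=14: weight_kg < 500 → 5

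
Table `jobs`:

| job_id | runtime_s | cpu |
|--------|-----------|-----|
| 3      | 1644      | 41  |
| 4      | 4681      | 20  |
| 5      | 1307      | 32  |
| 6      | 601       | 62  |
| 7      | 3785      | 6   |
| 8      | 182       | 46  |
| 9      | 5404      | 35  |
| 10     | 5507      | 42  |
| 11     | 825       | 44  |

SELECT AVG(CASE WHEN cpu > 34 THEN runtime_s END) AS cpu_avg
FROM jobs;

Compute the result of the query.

2360.5

job_id=3: ✓ → 1644
job_id=4: ✗
job_id=5: ✗
job_id=6: ✓ → 601
job_id=7: ✗
job_id=8: ✓ → 182
job_id=9: ✓ → 5404
job_id=10: ✓ → 5507
job_id=11: ✓ → 825
cpu_avg = (1644 + 601 + 182 + 5404 + 5507 + 825) / 6 = 2360.5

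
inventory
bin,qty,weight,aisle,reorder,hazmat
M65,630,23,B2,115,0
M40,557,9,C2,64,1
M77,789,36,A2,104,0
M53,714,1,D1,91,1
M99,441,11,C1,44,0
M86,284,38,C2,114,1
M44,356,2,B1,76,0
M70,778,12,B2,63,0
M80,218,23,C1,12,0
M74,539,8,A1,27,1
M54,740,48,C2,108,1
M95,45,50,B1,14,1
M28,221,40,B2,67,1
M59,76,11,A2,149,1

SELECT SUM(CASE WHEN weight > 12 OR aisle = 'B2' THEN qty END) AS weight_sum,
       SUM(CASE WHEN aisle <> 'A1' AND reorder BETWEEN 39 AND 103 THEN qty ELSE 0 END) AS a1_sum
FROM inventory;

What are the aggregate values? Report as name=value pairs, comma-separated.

weight_sum=3705, a1_sum=3067

[weight_sum: weight > 12 OR aisle = 'B2']
bin=M65: ✓ → 630
bin=M40: ✗
bin=M77: ✓ → 789
bin=M53: ✗
bin=M99: ✗
bin=M86: ✓ → 284
bin=M44: ✗
bin=M70: ✓ → 778
bin=M80: ✓ → 218
bin=M74: ✗
bin=M54: ✓ → 740
bin=M95: ✓ → 45
bin=M28: ✓ → 221
bin=M59: ✗
weight_sum = 630 + 789 + 284 + 778 + 218 + 740 + 45 + 221 = 3705
—
[a1_sum: aisle <> 'A1' AND reorder BETWEEN 39 AND 103]
bin=M65: ✗
bin=M40: ✓ → 557
bin=M77: ✗
bin=M53: ✓ → 714
bin=M99: ✓ → 441
bin=M86: ✗
bin=M44: ✓ → 356
bin=M70: ✓ → 778
bin=M80: ✗
bin=M74: ✗
bin=M54: ✗
bin=M95: ✗
bin=M28: ✓ → 221
bin=M59: ✗
a1_sum = 557 + 714 + 441 + 356 + 778 + 221 = 3067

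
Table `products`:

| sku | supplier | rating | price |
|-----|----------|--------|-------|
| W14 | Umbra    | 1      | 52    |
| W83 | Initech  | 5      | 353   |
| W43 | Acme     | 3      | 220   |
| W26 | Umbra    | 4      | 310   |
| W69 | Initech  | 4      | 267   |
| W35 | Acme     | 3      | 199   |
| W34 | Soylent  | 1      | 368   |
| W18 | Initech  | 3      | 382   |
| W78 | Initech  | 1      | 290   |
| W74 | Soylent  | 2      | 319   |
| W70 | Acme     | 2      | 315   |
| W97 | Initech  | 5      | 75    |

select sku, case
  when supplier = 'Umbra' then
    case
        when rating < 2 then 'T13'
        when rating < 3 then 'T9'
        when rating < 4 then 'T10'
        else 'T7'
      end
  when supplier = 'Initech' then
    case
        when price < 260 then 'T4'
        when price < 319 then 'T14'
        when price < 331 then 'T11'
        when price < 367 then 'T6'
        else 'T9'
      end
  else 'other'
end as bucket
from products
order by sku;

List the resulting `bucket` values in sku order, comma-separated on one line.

sku=W14: supplier='Umbra' → inner[rating < 2] → T13
sku=W18: supplier='Initech' → inner[ELSE] → T9
sku=W26: supplier='Umbra' → inner[ELSE] → T7
sku=W34: supplier='Soylent' → outer ELSE → other
sku=W35: supplier='Acme' → outer ELSE → other
sku=W43: supplier='Acme' → outer ELSE → other
sku=W69: supplier='Initech' → inner[price < 319] → T14
sku=W70: supplier='Acme' → outer ELSE → other
sku=W74: supplier='Soylent' → outer ELSE → other
sku=W78: supplier='Initech' → inner[price < 319] → T14
sku=W83: supplier='Initech' → inner[price < 367] → T6
sku=W97: supplier='Initech' → inner[price < 260] → T4

T13, T9, T7, other, other, other, T14, other, other, T14, T6, T4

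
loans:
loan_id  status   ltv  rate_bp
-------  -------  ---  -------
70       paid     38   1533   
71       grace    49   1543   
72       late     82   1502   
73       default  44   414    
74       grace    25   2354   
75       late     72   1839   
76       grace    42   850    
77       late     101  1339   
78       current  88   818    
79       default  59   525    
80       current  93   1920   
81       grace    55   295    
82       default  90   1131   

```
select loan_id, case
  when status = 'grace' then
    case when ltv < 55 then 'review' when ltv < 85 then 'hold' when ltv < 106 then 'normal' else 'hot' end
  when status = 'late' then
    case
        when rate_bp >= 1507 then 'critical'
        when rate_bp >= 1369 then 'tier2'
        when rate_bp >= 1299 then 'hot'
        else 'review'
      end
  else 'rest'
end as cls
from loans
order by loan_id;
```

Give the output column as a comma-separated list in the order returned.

rest, review, tier2, rest, review, critical, review, hot, rest, rest, rest, hold, rest

loan_id=70: status='paid' → outer ELSE → rest
loan_id=71: status='grace' → inner[ltv < 55] → review
loan_id=72: status='late' → inner[rate_bp >= 1369] → tier2
loan_id=73: status='default' → outer ELSE → rest
loan_id=74: status='grace' → inner[ltv < 55] → review
loan_id=75: status='late' → inner[rate_bp >= 1507] → critical
loan_id=76: status='grace' → inner[ltv < 55] → review
loan_id=77: status='late' → inner[rate_bp >= 1299] → hot
loan_id=78: status='current' → outer ELSE → rest
loan_id=79: status='default' → outer ELSE → rest
loan_id=80: status='current' → outer ELSE → rest
loan_id=81: status='grace' → inner[ltv < 85] → hold
loan_id=82: status='default' → outer ELSE → rest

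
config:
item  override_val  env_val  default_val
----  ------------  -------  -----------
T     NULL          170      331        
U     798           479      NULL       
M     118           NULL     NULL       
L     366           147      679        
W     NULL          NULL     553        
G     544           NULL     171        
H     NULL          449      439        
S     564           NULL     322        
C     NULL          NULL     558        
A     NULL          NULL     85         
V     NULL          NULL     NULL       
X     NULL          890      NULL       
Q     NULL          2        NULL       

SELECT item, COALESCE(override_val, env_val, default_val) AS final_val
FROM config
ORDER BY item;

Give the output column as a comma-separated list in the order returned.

85, 558, 544, 449, 366, 118, 2, 564, 170, 798, NULL, 553, 890

item=A: override_val=NULL, env_val=NULL, default_val=85 → 85
item=C: override_val=NULL, env_val=NULL, default_val=558 → 558
item=G: override_val=544 → 544
item=H: override_val=NULL, env_val=449 → 449
item=L: override_val=366 → 366
item=M: override_val=118 → 118
item=Q: override_val=NULL, env_val=2 → 2
item=S: override_val=564 → 564
item=T: override_val=NULL, env_val=170 → 170
item=U: override_val=798 → 798
item=V: override_val=NULL, env_val=NULL, default_val=NULL (all NULL) → NULL
item=W: override_val=NULL, env_val=NULL, default_val=553 → 553
item=X: override_val=NULL, env_val=890 → 890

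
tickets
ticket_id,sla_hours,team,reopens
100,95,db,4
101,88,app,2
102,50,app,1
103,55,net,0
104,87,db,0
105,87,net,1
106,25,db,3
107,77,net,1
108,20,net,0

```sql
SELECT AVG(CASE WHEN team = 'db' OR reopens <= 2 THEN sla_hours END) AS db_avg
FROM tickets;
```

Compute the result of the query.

ticket_id=100: ✓ → 95
ticket_id=101: ✓ → 88
ticket_id=102: ✓ → 50
ticket_id=103: ✓ → 55
ticket_id=104: ✓ → 87
ticket_id=105: ✓ → 87
ticket_id=106: ✓ → 25
ticket_id=107: ✓ → 77
ticket_id=108: ✓ → 20
db_avg = (95 + 88 + 50 + 55 + 87 + 87 + 25 + 77 + 20) / 9 = 64.8888888889

64.8888888889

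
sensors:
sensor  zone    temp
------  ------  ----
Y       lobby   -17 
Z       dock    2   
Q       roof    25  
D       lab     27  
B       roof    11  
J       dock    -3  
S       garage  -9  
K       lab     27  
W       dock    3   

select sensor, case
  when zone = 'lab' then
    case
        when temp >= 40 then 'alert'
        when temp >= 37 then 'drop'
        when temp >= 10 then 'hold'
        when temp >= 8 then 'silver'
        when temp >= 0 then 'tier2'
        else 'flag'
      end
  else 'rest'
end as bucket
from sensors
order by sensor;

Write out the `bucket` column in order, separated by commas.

sensor=B: zone='roof' → outer ELSE → rest
sensor=D: zone='lab' → inner[temp >= 10] → hold
sensor=J: zone='dock' → outer ELSE → rest
sensor=K: zone='lab' → inner[temp >= 10] → hold
sensor=Q: zone='roof' → outer ELSE → rest
sensor=S: zone='garage' → outer ELSE → rest
sensor=W: zone='dock' → outer ELSE → rest
sensor=Y: zone='lobby' → outer ELSE → rest
sensor=Z: zone='dock' → outer ELSE → rest

rest, hold, rest, hold, rest, rest, rest, rest, rest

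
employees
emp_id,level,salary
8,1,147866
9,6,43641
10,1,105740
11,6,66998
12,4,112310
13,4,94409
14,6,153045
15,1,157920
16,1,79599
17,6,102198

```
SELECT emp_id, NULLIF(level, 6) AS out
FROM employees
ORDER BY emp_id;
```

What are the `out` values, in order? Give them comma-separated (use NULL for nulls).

emp_id=8: level=1 vs 6: differ → 1
emp_id=9: level=6 vs 6: equal → NULL
emp_id=10: level=1 vs 6: differ → 1
emp_id=11: level=6 vs 6: equal → NULL
emp_id=12: level=4 vs 6: differ → 4
emp_id=13: level=4 vs 6: differ → 4
emp_id=14: level=6 vs 6: equal → NULL
emp_id=15: level=1 vs 6: differ → 1
emp_id=16: level=1 vs 6: differ → 1
emp_id=17: level=6 vs 6: equal → NULL

1, NULL, 1, NULL, 4, 4, NULL, 1, 1, NULL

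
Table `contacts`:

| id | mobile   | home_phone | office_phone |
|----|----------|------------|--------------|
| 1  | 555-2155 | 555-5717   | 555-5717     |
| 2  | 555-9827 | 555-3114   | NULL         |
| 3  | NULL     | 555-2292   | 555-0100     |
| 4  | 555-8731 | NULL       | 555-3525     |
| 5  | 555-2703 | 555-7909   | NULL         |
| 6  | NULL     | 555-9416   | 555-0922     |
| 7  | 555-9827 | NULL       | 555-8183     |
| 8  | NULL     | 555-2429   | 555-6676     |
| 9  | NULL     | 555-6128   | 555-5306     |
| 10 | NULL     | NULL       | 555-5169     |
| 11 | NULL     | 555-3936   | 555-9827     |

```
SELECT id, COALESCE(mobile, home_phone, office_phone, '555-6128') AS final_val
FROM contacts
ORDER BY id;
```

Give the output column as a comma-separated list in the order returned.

555-2155, 555-9827, 555-2292, 555-8731, 555-2703, 555-9416, 555-9827, 555-2429, 555-6128, 555-5169, 555-3936

id=1: mobile=555-2155 → 555-2155
id=2: mobile=555-9827 → 555-9827
id=3: mobile=NULL, home_phone=555-2292 → 555-2292
id=4: mobile=555-8731 → 555-8731
id=5: mobile=555-2703 → 555-2703
id=6: mobile=NULL, home_phone=555-9416 → 555-9416
id=7: mobile=555-9827 → 555-9827
id=8: mobile=NULL, home_phone=555-2429 → 555-2429
id=9: mobile=NULL, home_phone=555-6128 → 555-6128
id=10: mobile=NULL, home_phone=NULL, office_phone=555-5169 → 555-5169
id=11: mobile=NULL, home_phone=555-3936 → 555-3936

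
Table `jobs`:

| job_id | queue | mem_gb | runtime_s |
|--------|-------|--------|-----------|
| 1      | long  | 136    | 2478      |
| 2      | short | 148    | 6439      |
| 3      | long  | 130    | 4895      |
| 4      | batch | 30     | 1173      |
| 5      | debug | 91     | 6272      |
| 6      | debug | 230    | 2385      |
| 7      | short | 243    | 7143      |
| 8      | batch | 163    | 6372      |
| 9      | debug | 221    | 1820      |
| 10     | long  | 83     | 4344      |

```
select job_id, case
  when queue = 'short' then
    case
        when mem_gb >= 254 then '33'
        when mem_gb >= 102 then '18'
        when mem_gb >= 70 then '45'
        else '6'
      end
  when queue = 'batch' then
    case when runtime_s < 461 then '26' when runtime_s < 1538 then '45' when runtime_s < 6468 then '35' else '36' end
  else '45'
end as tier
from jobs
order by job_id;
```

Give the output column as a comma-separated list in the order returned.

job_id=1: queue='long' → outer ELSE → 45
job_id=2: queue='short' → inner[mem_gb >= 102] → 18
job_id=3: queue='long' → outer ELSE → 45
job_id=4: queue='batch' → inner[runtime_s < 1538] → 45
job_id=5: queue='debug' → outer ELSE → 45
job_id=6: queue='debug' → outer ELSE → 45
job_id=7: queue='short' → inner[mem_gb >= 102] → 18
job_id=8: queue='batch' → inner[runtime_s < 6468] → 35
job_id=9: queue='debug' → outer ELSE → 45
job_id=10: queue='long' → outer ELSE → 45

45, 18, 45, 45, 45, 45, 18, 35, 45, 45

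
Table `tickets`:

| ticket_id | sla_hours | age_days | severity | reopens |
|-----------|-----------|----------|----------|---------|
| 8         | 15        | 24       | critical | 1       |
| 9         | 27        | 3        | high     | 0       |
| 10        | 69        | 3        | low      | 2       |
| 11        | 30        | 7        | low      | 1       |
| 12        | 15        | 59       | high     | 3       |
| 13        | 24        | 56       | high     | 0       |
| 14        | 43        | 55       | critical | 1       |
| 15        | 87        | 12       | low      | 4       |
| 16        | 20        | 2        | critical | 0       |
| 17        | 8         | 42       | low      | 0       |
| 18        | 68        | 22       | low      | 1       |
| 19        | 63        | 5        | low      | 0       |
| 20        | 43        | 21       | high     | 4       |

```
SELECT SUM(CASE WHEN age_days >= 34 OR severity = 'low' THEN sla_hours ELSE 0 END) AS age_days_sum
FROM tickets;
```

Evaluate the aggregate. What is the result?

ticket_id=8: ✗
ticket_id=9: ✗
ticket_id=10: ✓ → 69
ticket_id=11: ✓ → 30
ticket_id=12: ✓ → 15
ticket_id=13: ✓ → 24
ticket_id=14: ✓ → 43
ticket_id=15: ✓ → 87
ticket_id=16: ✗
ticket_id=17: ✓ → 8
ticket_id=18: ✓ → 68
ticket_id=19: ✓ → 63
ticket_id=20: ✗
age_days_sum = 69 + 30 + 15 + 24 + 43 + 87 + 8 + 68 + 63 = 407

407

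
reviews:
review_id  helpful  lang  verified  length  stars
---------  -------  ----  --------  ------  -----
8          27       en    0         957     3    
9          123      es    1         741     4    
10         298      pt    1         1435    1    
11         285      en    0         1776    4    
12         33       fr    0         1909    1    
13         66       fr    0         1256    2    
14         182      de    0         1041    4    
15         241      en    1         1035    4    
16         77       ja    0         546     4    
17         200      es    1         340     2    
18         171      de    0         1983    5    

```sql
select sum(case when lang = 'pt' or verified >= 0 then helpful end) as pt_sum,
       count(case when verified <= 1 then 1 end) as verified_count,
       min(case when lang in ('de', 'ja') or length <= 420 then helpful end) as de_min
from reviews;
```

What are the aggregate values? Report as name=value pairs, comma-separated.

pt_sum=1703, verified_count=11, de_min=77

[pt_sum: lang = 'pt' or verified >= 0]
review_id=8: ✓ → 27
review_id=9: ✓ → 123
review_id=10: ✓ → 298
review_id=11: ✓ → 285
review_id=12: ✓ → 33
review_id=13: ✓ → 66
review_id=14: ✓ → 182
review_id=15: ✓ → 241
review_id=16: ✓ → 77
review_id=17: ✓ → 200
review_id=18: ✓ → 171
pt_sum = 27 + 123 + 298 + 285 + 33 + 66 + 182 + 241 + 77 + 200 + 171 = 1703
—
[verified_count: verified <= 1]
review_id=8: ✓ → 1
review_id=9: ✓ → 1
review_id=10: ✓ → 1
review_id=11: ✓ → 1
review_id=12: ✓ → 1
review_id=13: ✓ → 1
review_id=14: ✓ → 1
review_id=15: ✓ → 1
review_id=16: ✓ → 1
review_id=17: ✓ → 1
review_id=18: ✓ → 1
verified_count = COUNT(1, 1, 1, 1, 1, 1, 1, 1, 1, 1, 1) = 11
—
[de_min: lang in ('de', 'ja') or length <= 420]
review_id=8: ✗
review_id=9: ✗
review_id=10: ✗
review_id=11: ✗
review_id=12: ✗
review_id=13: ✗
review_id=14: ✓ → 182
review_id=15: ✗
review_id=16: ✓ → 77
review_id=17: ✓ → 200
review_id=18: ✓ → 171
de_min = MIN(182, 77, 200, 171) = 77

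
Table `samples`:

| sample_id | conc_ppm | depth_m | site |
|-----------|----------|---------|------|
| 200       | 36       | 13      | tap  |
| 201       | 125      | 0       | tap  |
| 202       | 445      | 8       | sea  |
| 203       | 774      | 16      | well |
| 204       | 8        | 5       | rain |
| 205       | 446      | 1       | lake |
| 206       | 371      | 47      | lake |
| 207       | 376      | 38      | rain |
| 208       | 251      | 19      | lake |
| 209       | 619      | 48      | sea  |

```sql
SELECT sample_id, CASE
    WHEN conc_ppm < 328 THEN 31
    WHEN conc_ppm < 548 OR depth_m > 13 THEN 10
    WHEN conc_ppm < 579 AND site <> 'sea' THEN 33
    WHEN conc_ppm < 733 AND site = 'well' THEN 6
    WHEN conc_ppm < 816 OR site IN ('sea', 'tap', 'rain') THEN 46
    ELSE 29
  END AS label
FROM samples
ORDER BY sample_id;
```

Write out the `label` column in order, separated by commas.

31, 31, 10, 10, 31, 10, 10, 10, 31, 10

sample_id=200: conc_ppm < 328 → 31
sample_id=201: conc_ppm < 328 → 31
sample_id=202: conc_ppm < 548 OR depth_m > 13 → 10
sample_id=203: conc_ppm < 548 OR depth_m > 13 → 10
sample_id=204: conc_ppm < 328 → 31
sample_id=205: conc_ppm < 548 OR depth_m > 13 → 10
sample_id=206: conc_ppm < 548 OR depth_m > 13 → 10
sample_id=207: conc_ppm < 548 OR depth_m > 13 → 10
sample_id=208: conc_ppm < 328 → 31
sample_id=209: conc_ppm < 548 OR depth_m > 13 → 10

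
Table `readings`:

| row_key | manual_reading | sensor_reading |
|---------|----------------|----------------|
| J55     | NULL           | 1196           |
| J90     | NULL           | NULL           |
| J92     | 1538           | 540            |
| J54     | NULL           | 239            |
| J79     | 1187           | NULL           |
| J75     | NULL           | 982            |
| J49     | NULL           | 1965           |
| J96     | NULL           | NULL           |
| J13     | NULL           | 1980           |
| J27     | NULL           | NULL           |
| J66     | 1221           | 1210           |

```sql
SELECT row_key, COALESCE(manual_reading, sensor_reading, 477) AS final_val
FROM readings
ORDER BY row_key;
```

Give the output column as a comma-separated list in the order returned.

1980, 477, 1965, 239, 1196, 1221, 982, 1187, 477, 1538, 477

row_key=J13: manual_reading=NULL, sensor_reading=1980 → 1980
row_key=J27: manual_reading=NULL, sensor_reading=NULL, → literal 477 → 477
row_key=J49: manual_reading=NULL, sensor_reading=1965 → 1965
row_key=J54: manual_reading=NULL, sensor_reading=239 → 239
row_key=J55: manual_reading=NULL, sensor_reading=1196 → 1196
row_key=J66: manual_reading=1221 → 1221
row_key=J75: manual_reading=NULL, sensor_reading=982 → 982
row_key=J79: manual_reading=1187 → 1187
row_key=J90: manual_reading=NULL, sensor_reading=NULL, → literal 477 → 477
row_key=J92: manual_reading=1538 → 1538
row_key=J96: manual_reading=NULL, sensor_reading=NULL, → literal 477 → 477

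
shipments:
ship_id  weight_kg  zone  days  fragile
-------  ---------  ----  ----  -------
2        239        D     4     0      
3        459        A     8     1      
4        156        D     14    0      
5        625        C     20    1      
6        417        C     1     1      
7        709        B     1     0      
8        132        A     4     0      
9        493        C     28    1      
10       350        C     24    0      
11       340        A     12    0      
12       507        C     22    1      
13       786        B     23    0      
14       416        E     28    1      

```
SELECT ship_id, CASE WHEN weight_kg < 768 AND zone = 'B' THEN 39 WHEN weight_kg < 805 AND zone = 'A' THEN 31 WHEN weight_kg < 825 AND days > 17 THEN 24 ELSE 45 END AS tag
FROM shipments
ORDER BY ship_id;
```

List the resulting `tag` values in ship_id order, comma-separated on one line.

45, 31, 45, 24, 45, 39, 31, 24, 24, 31, 24, 24, 24

ship_id=2: ELSE → 45
ship_id=3: weight_kg < 805 AND zone = 'A' → 31
ship_id=4: ELSE → 45
ship_id=5: weight_kg < 825 AND days > 17 → 24
ship_id=6: ELSE → 45
ship_id=7: weight_kg < 768 AND zone = 'B' → 39
ship_id=8: weight_kg < 805 AND zone = 'A' → 31
ship_id=9: weight_kg < 825 AND days > 17 → 24
ship_id=10: weight_kg < 825 AND days > 17 → 24
ship_id=11: weight_kg < 805 AND zone = 'A' → 31
ship_id=12: weight_kg < 825 AND days > 17 → 24
ship_id=13: weight_kg < 825 AND days > 17 → 24
ship_id=14: weight_kg < 825 AND days > 17 → 24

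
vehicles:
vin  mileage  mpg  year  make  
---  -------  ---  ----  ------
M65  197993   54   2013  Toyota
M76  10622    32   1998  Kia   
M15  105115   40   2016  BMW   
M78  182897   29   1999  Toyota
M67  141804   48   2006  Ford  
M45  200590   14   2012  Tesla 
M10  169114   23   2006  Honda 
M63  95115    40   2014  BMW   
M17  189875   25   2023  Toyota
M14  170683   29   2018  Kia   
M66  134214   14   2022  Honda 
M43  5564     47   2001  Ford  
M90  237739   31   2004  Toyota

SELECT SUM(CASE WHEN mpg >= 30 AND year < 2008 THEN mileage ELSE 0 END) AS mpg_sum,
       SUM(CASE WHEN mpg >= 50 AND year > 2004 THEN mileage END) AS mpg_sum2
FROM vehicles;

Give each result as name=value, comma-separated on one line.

mpg_sum=395729, mpg_sum2=197993

[mpg_sum: mpg >= 30 AND year < 2008]
vin=M65: ✗
vin=M76: ✓ → 10622
vin=M15: ✗
vin=M78: ✗
vin=M67: ✓ → 141804
vin=M45: ✗
vin=M10: ✗
vin=M63: ✗
vin=M17: ✗
vin=M14: ✗
vin=M66: ✗
vin=M43: ✓ → 5564
vin=M90: ✓ → 237739
mpg_sum = 10622 + 141804 + 5564 + 237739 = 395729
—
[mpg_sum2: mpg >= 50 AND year > 2004]
vin=M65: ✓ → 197993
vin=M76: ✗
vin=M15: ✗
vin=M78: ✗
vin=M67: ✗
vin=M45: ✗
vin=M10: ✗
vin=M63: ✗
vin=M17: ✗
vin=M14: ✗
vin=M66: ✗
vin=M43: ✗
vin=M90: ✗
mpg_sum2 = 197993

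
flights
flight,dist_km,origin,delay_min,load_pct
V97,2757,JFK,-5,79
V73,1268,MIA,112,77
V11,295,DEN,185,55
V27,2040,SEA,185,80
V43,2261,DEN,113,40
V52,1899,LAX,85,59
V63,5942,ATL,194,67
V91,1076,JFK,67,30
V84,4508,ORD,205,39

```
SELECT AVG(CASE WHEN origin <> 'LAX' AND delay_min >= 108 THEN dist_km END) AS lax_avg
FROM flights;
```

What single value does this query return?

flight=V97: ✗
flight=V73: ✓ → 1268
flight=V11: ✓ → 295
flight=V27: ✓ → 2040
flight=V43: ✓ → 2261
flight=V52: ✗
flight=V63: ✓ → 5942
flight=V91: ✗
flight=V84: ✓ → 4508
lax_avg = (1268 + 295 + 2040 + 2261 + 5942 + 4508) / 6 = 2719

2719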